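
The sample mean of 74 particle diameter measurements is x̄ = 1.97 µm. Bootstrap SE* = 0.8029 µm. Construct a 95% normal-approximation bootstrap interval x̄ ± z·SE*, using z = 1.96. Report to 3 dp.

Margin = 1.96 × 0.8029 = 1.5737
Interval: 1.97 ± 1.5737

(0.396, 3.544)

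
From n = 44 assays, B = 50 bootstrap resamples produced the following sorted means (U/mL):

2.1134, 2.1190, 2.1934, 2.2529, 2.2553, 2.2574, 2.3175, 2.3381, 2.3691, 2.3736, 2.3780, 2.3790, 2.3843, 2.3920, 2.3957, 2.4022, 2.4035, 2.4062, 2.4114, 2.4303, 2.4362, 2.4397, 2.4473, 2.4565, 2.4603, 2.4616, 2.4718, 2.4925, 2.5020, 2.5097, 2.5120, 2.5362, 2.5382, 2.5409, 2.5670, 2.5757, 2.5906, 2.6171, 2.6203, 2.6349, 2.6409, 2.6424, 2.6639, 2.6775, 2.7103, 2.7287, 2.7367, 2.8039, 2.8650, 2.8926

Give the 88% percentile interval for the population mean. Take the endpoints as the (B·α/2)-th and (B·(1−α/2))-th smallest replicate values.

(2.1934, 2.7367)

α = 0.12; lower rank = 50 × 0.060 = 3; upper rank = 50 × 0.940 = 47.
The 3rd smallest replicate is 2.1934; the 47th is 2.7367.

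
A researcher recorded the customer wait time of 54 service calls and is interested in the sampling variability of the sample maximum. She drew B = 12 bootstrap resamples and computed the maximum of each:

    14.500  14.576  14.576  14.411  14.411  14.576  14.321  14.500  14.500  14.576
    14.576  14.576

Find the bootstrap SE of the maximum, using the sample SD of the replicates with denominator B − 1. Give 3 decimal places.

SE* = 0.086

Bootstrap SE is the standard deviation of the 12 replicate maximums.
Mean of replicates: (14.500 + 14.576 + 14.576 + 14.411 + 14.411 + 14.576 + 14.321 + 14.500 + 14.500 + 14.576 + 14.576 + 14.576) / 12 = 174.0990 / 12 = 14.5082
Sum of squared deviations: (−0.0082)² + (+0.0678)² + (+0.0678)² + (−0.0972)² + (−0.0972)² + (+0.0678)² + (−0.1872)² + (−0.0082)² + (−0.0082)² + (+0.0678)² + (+0.0678)² + (+0.0678)² = 0.0817
Variance = 0.0817 / 11 = 0.0074
SE* = √0.0074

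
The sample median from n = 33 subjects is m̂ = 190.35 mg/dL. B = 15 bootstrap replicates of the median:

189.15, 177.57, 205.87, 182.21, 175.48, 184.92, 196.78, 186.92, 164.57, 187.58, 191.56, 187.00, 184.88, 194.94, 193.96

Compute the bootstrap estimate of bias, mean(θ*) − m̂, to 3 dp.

mean(θ*) = (189.15 + 177.57 + 205.87 + 182.21 + 175.48 + 184.92 + 196.78 + 186.92 + 164.57 + 187.58 + 191.56 + 187.00 + 184.88 + 194.94 + 193.96) / 15 = 186.8927
bias = 186.8927 − 190.35

bias = −3.457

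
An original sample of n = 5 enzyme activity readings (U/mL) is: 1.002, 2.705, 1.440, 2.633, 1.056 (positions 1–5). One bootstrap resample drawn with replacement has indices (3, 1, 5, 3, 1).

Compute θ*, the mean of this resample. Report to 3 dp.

Resample values: 1.440, 1.002, 1.056, 1.440, 1.002.
Mean = (1.440 + 1.002 + 1.056 + 1.440 + 1.002) / 5 = 5.9400 / 5 = 1.188

θ* = 1.188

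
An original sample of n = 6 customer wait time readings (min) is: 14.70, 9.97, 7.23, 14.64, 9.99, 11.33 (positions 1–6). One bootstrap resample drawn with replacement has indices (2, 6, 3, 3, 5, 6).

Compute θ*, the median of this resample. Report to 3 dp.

θ* = 9.980

Resample values: 9.97, 11.33, 7.23, 7.23, 9.99, 11.33.
Sorted: 7.23, 7.23, 9.97, 9.99, 11.33, 11.33
Median = average of the two middle values = 9.980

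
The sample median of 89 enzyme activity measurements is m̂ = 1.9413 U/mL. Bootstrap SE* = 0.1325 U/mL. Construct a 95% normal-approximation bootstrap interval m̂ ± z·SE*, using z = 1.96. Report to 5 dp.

Margin = 1.96 × 0.1325 = 0.259700
Interval: 1.9413 ± 0.259700

(1.68160, 2.20100)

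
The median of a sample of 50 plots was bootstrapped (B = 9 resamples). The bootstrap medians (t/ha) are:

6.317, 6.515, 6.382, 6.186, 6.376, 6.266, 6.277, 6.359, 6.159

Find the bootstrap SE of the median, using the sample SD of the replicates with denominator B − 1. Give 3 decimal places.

Bootstrap SE is the standard deviation of the 9 replicate medians.
Mean of replicates: (6.317 + 6.515 + 6.382 + 6.186 + 6.376 + 6.266 + 6.277 + 6.359 + 6.159) / 9 = 56.8370 / 9 = 6.3152
Sum of squared deviations: (+0.0018)² + (+0.1998)² + (+0.0668)² + (−0.1292)² + (+0.0608)² + (−0.0492)² + (−0.0382)² + (+0.0438)² + (−0.1562)² = 0.0950
Variance = 0.0950 / 8 = 0.0119
SE* = √0.0119

SE* = 0.109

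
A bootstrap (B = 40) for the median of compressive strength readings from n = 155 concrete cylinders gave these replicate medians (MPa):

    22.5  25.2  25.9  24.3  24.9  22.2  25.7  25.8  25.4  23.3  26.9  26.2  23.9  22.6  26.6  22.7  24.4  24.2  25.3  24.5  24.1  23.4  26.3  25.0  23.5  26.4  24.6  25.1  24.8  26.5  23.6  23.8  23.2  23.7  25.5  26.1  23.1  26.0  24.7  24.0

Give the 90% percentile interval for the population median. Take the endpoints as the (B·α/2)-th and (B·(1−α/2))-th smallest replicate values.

(22.5, 26.5)

Sorted replicates: 22.2, 22.5, 22.6, 22.7, 23.1, 23.2, 23.3, 23.4, 23.5, 23.6, 23.7, 23.8, 23.9, 24.0, 24.1, 24.2, 24.3, 24.4, 24.5, 24.6, 24.7, 24.8, 24.9, 25.0, 25.1, 25.2, 25.3, 25.4, 25.5, 25.7, 25.8, 25.9, 26.0, 26.1, 26.2, 26.3, 26.4, 26.5, 26.6, 26.9
α = 0.10; lower rank = 40 × 0.050 = 2; upper rank = 40 × 0.950 = 38.
The 2nd smallest replicate is 22.5; the 38th is 26.5.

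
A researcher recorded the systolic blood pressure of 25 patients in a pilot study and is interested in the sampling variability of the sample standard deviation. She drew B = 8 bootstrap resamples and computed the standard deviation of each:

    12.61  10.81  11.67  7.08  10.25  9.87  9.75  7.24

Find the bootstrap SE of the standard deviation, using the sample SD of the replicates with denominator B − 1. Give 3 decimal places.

SE* = 1.945

Bootstrap SE is the standard deviation of the 8 replicate standard deviations.
Mean of replicates: (12.61 + 10.81 + 11.67 + 7.08 + 10.25 + 9.87 + 9.75 + 7.24) / 8 = 79.2800 / 8 = 9.9100
Sum of squared deviations: (+2.7000)² + (+0.9000)² + (+1.7600)² + (−2.8300)² + (+0.3400)² + (−0.0400)² + (−0.1600)² + (−2.6700)² = 26.4782
Variance = 26.4782 / 7 = 3.7826
SE* = √3.7826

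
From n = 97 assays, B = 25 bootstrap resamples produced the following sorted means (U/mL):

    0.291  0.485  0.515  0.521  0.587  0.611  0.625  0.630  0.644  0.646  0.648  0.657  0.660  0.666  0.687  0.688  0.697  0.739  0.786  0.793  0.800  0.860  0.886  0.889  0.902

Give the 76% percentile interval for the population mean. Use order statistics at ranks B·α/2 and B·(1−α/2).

α = 0.24; lower rank = 25 × 0.120 = 3; upper rank = 25 × 0.880 = 22.
The 3rd smallest replicate is 0.515; the 22nd is 0.860.

(0.515, 0.860)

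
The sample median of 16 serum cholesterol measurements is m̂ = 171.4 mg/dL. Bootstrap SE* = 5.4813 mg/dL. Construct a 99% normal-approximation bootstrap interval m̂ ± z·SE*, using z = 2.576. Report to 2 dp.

Margin = 2.576 × 5.4813 = 14.120
Interval: 171.4 ± 14.120

(157.28, 185.52)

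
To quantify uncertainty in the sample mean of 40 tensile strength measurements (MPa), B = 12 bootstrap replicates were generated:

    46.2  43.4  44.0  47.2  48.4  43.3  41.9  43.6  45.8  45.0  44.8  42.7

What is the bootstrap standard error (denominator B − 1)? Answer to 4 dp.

Bootstrap SE is the standard deviation of the 12 replicate means.
Mean of replicates: (46.2 + 43.4 + 44.0 + 47.2 + 48.4 + 43.3 + 41.9 + 43.6 + 45.8 + 45.0 + 44.8 + 42.7) / 12 = 536.30000 / 12 = 44.69167
Sum of squared deviations: (+1.50833)² + (−1.29167)² + (−0.69167)² + (+2.50833)² + (+3.70833)² + (−1.39167)² + (−2.79167)² + (−1.09167)² + (+1.10833)² + (+0.30833)² + (+0.10833)² + (−1.99167)² = 40.68917
Variance = 40.68917 / 11 = 3.69902
SE* = √3.69902

SE* = 1.9233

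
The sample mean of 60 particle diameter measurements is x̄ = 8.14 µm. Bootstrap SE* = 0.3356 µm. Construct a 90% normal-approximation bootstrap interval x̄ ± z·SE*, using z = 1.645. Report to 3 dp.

(7.588, 8.692)

Margin = 1.645 × 0.3356 = 0.5521
Interval: 8.14 ± 0.5521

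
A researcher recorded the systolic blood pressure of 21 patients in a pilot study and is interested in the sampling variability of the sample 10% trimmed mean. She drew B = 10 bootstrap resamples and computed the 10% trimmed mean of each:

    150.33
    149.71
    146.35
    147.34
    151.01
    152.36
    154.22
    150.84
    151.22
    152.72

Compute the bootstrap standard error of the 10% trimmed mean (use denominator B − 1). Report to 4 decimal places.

Bootstrap SE is the standard deviation of the 10 replicate 10% trimmed means.
Mean of replicates: (150.33 + 149.71 + 146.35 + 147.34 + 151.01 + 152.36 + 154.22 + 150.84 + 151.22 + 152.72) / 10 = 1506.10000 / 10 = 150.61000
Sum of squared deviations: (−0.28000)² + (−0.90000)² + (−4.26000)² + (−3.27000)² + (+0.40000)² + (+1.75000)² + (+3.61000)² + (+0.23000)² + (+0.61000)² + (+2.11000)² = 50.86060
Variance = 50.86060 / 9 = 5.65118
SE* = √5.65118

SE* = 2.3772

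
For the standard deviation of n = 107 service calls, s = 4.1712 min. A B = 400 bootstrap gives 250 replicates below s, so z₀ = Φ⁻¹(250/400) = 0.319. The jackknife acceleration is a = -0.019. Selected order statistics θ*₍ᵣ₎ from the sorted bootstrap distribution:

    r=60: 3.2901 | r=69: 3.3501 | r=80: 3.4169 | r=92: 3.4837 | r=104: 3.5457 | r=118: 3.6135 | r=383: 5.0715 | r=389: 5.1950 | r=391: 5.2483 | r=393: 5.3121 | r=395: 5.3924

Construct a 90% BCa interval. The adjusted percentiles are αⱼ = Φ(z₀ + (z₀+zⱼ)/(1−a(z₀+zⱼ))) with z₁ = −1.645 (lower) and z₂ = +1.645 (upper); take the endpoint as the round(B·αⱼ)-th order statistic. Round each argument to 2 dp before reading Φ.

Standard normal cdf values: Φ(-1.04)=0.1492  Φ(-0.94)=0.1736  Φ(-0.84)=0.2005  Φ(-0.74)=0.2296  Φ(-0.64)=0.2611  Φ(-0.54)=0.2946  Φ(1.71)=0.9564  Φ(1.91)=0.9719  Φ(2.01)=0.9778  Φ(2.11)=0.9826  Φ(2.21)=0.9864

(3.2901, 5.3924)

Lower: z₀ + z₁ = 0.319 + (-1.645) = -1.326; 1 − a(z₀+z₁) = 1 − (-0.019)(-1.326) = 0.9748; argument = 0.319 + (-1.326)/0.9748 = -1.0413 → -1.04.
α₁ = Φ(-1.04) = 0.1492; rank = round(400 × 0.1492) = 60; θ*₍60₎ = 3.2901.
Upper: z₀ + z₂ = 1.964; 1 − a(z₀+z₂) = 1.0373; argument = 2.2123 → 2.21; α₂ = 0.9864; rank = 395; θ*₍395₎ = 5.3924.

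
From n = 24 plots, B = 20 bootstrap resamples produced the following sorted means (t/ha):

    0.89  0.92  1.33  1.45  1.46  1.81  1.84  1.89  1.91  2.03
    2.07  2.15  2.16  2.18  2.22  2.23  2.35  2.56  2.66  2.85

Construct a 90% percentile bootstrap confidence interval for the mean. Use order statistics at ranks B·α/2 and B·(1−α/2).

α = 0.10; lower rank = 20 × 0.050 = 1; upper rank = 20 × 0.950 = 19.
The 1st smallest replicate is 0.89; the 19th is 2.66.

(0.89, 2.66)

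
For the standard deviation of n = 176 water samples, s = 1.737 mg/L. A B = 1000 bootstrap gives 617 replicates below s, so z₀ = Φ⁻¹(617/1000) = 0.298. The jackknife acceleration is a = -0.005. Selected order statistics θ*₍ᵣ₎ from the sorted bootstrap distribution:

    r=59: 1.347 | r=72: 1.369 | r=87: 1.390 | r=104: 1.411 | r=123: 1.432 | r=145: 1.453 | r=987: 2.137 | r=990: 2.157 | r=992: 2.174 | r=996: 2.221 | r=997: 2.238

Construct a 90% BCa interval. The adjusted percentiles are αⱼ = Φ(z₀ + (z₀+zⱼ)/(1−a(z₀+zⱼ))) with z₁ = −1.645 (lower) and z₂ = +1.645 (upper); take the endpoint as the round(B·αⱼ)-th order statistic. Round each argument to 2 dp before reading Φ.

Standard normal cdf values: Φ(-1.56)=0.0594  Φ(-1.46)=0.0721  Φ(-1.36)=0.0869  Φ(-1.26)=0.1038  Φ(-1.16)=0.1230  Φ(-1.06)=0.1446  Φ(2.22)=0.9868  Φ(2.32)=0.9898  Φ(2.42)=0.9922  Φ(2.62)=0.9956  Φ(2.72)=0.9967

Lower: z₀ + z₁ = 0.298 + (-1.645) = -1.347; 1 − a(z₀+z₁) = 1 − (-0.005)(-1.347) = 0.9933; argument = 0.298 + (-1.347)/0.9933 = -1.0581 → -1.06.
α₁ = Φ(-1.06) = 0.1446; rank = round(1000 × 0.1446) = 145; θ*₍145₎ = 1.453.
Upper: z₀ + z₂ = 1.943; 1 − a(z₀+z₂) = 1.0097; argument = 2.2223 → 2.22; α₂ = 0.9868; rank = 987; θ*₍987₎ = 2.137.

(1.453, 2.137)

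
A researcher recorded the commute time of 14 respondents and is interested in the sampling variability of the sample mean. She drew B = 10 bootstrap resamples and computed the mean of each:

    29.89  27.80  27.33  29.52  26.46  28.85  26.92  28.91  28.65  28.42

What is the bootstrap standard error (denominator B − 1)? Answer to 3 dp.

Bootstrap SE is the standard deviation of the 10 replicate means.
Mean of replicates: (29.89 + 27.80 + 27.33 + 29.52 + 26.46 + 28.85 + 26.92 + 28.91 + 28.65 + 28.42) / 10 = 282.7500 / 10 = 28.2750
Sum of squared deviations: (+1.6150)² + (−0.4750)² + (−0.9450)² + (+1.2450)² + (−1.8150)² + (+0.5750)² + (−1.3550)² + (+0.6350)² + (+0.3750)² + (+0.1450)² = 11.3026
Variance = 11.3026 / 9 = 1.2558
SE* = √1.2558

SE* = 1.121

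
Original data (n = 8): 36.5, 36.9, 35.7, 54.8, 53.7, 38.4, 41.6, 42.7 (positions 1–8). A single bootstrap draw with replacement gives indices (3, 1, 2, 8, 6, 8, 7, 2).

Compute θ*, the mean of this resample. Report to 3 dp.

θ* = 38.925

Resample values: 35.7, 36.5, 36.9, 42.7, 38.4, 42.7, 41.6, 36.9.
Mean = (35.7 + 36.5 + 36.9 + 42.7 + 38.4 + 42.7 + 41.6 + 36.9) / 8 = 311.40 / 8 = 38.925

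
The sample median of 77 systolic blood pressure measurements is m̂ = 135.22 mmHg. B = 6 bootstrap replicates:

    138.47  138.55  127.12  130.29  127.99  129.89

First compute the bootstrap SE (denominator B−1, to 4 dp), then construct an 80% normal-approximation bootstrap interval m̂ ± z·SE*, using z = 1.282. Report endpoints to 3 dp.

Mean of replicates = 132.0517; sum of squared deviations = 132.0181; SE* = √(132.0181/5) = 5.1384
Margin = 1.282 × 5.1384 = 6.5874
Interval: 135.22 ± 6.5874

(128.633, 141.807)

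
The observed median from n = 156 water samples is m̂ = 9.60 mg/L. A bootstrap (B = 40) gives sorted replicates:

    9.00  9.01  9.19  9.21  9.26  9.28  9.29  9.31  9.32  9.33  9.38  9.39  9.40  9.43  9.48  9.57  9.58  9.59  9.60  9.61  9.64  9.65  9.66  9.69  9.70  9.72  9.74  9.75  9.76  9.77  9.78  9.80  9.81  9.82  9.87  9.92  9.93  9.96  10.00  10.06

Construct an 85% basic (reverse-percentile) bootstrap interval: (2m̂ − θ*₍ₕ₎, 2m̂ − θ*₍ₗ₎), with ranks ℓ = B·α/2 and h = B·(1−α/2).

Percentile endpoints at ranks 3 and 37: θ*₍3₎ = 9.19, θ*₍37₎ = 9.93.
Basic interval reflects these around m̂:
  lower = 2 × 9.60 − 9.93 = 9.27
  upper = 2 × 9.60 − 9.19 = 10.01

(9.27, 10.01)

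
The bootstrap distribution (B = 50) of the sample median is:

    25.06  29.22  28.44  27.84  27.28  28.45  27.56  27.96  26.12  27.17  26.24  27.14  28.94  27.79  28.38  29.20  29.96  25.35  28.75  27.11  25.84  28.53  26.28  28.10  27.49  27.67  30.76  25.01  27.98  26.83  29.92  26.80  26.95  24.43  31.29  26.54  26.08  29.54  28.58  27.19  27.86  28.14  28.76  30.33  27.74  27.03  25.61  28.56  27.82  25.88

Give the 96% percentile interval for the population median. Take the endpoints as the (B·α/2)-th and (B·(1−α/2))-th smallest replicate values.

Sorted replicates: 24.43, 25.01, 25.06, 25.35, 25.61, 25.84, 25.88, 26.08, 26.12, 26.24, 26.28, 26.54, 26.80, 26.83, 26.95, 27.03, 27.11, 27.14, 27.17, 27.19, 27.28, 27.49, 27.56, 27.67, 27.74, 27.79, 27.82, 27.84, 27.86, 27.96, 27.98, 28.10, 28.14, 28.38, 28.44, 28.45, 28.53, 28.56, 28.58, 28.75, 28.76, 28.94, 29.20, 29.22, 29.54, 29.92, 29.96, 30.33, 30.76, 31.29
α = 0.04; lower rank = 50 × 0.020 = 1; upper rank = 50 × 0.980 = 49.
The 1st smallest replicate is 24.43; the 49th is 30.76.

(24.43, 30.76)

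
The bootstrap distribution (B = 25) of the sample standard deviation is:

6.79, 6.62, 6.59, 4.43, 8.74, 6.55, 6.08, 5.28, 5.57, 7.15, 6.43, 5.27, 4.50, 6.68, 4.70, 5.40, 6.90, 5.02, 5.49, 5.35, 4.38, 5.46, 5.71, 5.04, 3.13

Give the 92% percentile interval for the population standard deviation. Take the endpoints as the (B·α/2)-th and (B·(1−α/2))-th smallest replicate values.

(3.13, 7.15)

Sorted replicates: 3.13, 4.38, 4.43, 4.50, 4.70, 5.02, 5.04, 5.27, 5.28, 5.35, 5.40, 5.46, 5.49, 5.57, 5.71, 6.08, 6.43, 6.55, 6.59, 6.62, 6.68, 6.79, 6.90, 7.15, 8.74
α = 0.08; lower rank = 25 × 0.040 = 1; upper rank = 25 × 0.960 = 24.
The 1st smallest replicate is 3.13; the 24th is 7.15.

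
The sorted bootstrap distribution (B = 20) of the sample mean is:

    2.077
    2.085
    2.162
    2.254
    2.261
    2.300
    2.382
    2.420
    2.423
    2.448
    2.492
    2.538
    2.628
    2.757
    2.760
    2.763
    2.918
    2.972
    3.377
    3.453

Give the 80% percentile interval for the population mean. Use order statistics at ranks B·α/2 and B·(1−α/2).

(2.085, 2.972)

α = 0.20; lower rank = 20 × 0.100 = 2; upper rank = 20 × 0.900 = 18.
The 2nd smallest replicate is 2.085; the 18th is 2.972.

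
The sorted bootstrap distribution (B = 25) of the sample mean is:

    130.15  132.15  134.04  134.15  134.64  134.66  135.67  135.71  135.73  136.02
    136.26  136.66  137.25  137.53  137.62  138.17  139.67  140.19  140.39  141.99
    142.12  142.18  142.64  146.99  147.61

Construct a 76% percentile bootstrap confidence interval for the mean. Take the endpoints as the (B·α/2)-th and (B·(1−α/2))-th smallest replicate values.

(134.04, 142.18)

α = 0.24; lower rank = 25 × 0.120 = 3; upper rank = 25 × 0.880 = 22.
The 3rd smallest replicate is 134.04; the 22nd is 142.18.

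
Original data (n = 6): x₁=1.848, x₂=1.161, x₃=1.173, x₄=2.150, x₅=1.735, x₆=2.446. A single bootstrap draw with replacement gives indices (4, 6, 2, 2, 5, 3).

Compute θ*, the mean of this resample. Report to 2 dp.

θ* = 1.64

Resample values: 2.150, 2.446, 1.161, 1.161, 1.735, 1.173.
Mean = (2.150 + 2.446 + 1.161 + 1.161 + 1.735 + 1.173) / 6 = 9.8260 / 6 = 1.64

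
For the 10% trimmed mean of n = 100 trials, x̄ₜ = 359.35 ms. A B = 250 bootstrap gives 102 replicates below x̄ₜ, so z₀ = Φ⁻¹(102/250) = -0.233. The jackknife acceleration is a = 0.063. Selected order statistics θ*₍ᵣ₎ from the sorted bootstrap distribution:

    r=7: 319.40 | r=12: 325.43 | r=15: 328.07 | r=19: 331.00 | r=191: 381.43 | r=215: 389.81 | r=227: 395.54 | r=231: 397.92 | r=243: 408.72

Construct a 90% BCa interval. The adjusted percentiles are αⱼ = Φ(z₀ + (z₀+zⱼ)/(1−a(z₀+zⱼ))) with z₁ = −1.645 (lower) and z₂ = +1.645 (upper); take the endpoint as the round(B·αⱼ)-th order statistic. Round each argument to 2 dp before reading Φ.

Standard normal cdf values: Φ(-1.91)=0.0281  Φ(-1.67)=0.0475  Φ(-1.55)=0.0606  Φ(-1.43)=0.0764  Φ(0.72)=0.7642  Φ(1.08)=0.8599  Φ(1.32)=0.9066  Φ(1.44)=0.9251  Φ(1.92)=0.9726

(319.40, 395.54)

Lower: z₀ + z₁ = -0.233 + (-1.645) = -1.878; 1 − a(z₀+z₁) = 1 − (0.063)(-1.878) = 1.1183; argument = -0.233 + (-1.878)/1.1183 = -1.9123 → -1.91.
α₁ = Φ(-1.91) = 0.0281; rank = round(250 × 0.0281) = 7; θ*₍7₎ = 319.40.
Upper: z₀ + z₂ = 1.412; 1 − a(z₀+z₂) = 0.9110; argument = 1.3169 → 1.32; α₂ = 0.9066; rank = 227; θ*₍227₎ = 395.54.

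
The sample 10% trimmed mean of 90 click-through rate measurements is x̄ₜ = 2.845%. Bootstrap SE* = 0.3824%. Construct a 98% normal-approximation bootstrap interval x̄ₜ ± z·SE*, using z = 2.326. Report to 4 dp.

Margin = 2.326 × 0.3824 = 0.88946
Interval: 2.845 ± 0.88946

(1.9555, 3.7345)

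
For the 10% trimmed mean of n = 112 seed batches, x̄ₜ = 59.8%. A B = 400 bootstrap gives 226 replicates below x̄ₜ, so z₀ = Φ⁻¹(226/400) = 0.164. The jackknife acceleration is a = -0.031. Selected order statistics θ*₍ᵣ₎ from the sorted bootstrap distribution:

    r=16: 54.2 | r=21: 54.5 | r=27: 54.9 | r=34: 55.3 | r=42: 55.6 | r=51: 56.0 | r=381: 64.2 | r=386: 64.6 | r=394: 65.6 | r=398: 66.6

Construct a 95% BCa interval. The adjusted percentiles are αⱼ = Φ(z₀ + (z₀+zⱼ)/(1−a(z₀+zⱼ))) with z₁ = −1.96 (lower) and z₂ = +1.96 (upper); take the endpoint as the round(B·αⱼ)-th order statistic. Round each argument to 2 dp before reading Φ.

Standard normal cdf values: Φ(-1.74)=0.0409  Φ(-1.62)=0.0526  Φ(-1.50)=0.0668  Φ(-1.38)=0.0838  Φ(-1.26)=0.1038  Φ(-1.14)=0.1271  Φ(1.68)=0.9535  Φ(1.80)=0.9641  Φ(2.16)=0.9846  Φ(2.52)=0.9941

(54.2, 65.6)

Lower: z₀ + z₁ = 0.164 + (-1.960) = -1.796; 1 − a(z₀+z₁) = 1 − (-0.031)(-1.796) = 0.9443; argument = 0.164 + (-1.796)/0.9443 = -1.7379 → -1.74.
α₁ = Φ(-1.74) = 0.0409; rank = round(400 × 0.0409) = 16; θ*₍16₎ = 54.2.
Upper: z₀ + z₂ = 2.124; 1 − a(z₀+z₂) = 1.0658; argument = 2.1568 → 2.16; α₂ = 0.9846; rank = 394; θ*₍394₎ = 65.6.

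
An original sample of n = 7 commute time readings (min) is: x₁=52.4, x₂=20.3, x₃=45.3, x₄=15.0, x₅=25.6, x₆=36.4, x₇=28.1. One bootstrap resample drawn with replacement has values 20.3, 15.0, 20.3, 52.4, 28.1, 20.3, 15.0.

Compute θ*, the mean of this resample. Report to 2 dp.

Mean = (20.3 + 15.0 + 20.3 + 52.4 + 28.1 + 20.3 + 15.0) / 7 = 171.40 / 7 = 24.49

θ* = 24.49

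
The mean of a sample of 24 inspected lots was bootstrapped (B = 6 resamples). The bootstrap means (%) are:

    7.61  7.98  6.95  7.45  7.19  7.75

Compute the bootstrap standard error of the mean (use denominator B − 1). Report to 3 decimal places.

SE* = 0.376

Bootstrap SE is the standard deviation of the 6 replicate means.
Mean of replicates: (7.61 + 7.98 + 6.95 + 7.45 + 7.19 + 7.75) / 6 = 44.9300 / 6 = 7.4883
Sum of squared deviations: (+0.1217)² + (+0.4917)² + (−0.5383)² + (−0.0383)² + (−0.2983)² + (+0.2617)² = 0.7053
Variance = 0.7053 / 5 = 0.1411
SE* = √0.1411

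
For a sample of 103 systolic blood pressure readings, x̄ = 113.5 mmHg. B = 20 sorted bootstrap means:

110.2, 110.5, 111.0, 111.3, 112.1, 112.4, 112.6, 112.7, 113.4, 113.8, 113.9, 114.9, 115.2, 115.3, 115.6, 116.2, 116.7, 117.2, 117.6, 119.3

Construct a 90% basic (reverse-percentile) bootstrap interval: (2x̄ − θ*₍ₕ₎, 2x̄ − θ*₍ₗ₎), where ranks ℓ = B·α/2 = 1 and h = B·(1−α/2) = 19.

Percentile endpoints at ranks 1 and 19: θ*₍1₎ = 110.2, θ*₍19₎ = 117.6.
Basic interval reflects these around x̄:
  lower = 2 × 113.5 − 117.6 = 109.4
  upper = 2 × 113.5 − 110.2 = 116.8

(109.4, 116.8)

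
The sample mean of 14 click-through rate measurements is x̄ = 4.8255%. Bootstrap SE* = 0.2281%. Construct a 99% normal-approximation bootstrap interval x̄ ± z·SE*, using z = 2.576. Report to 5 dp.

(4.23791, 5.41309)

Margin = 2.576 × 0.2281 = 0.587586
Interval: 4.8255 ± 0.587586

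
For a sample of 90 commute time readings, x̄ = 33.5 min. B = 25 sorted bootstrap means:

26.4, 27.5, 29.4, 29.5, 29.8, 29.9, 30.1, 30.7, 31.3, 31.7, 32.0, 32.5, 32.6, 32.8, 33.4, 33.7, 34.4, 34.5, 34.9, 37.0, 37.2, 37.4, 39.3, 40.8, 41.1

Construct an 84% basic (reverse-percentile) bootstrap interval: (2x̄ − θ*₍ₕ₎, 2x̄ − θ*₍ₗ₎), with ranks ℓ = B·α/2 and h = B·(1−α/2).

(27.7, 39.5)

Percentile endpoints at ranks 2 and 23: θ*₍2₎ = 27.5, θ*₍23₎ = 39.3.
Basic interval reflects these around x̄:
  lower = 2 × 33.5 − 39.3 = 27.7
  upper = 2 × 33.5 − 27.5 = 39.5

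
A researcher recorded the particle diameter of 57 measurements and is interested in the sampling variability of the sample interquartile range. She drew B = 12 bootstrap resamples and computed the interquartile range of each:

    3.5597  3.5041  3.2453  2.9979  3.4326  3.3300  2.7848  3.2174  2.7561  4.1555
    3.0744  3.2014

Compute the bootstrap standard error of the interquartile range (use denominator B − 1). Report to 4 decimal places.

Bootstrap SE is the standard deviation of the 12 replicate interquartile ranges.
Mean of replicates: (3.5597 + 3.5041 + 3.2453 + 2.9979 + 3.4326 + 3.3300 + 2.7848 + 3.2174 + 2.7561 + 4.1555 + 3.0744 + 3.2014) / 12 = 39.25920 / 12 = 3.27160
Sum of squared deviations: (+0.28810)² + (+0.23250)² + (−0.02630)² + (−0.27370)² + (+0.16100)² + (+0.05840)² + (−0.48680)² + (−0.05420)² + (−0.51550)² + (+0.88390)² + (−0.19720)² + (−0.07020)² = 1.57274
Variance = 1.57274 / 11 = 0.14298
SE* = √0.14298

SE* = 0.3781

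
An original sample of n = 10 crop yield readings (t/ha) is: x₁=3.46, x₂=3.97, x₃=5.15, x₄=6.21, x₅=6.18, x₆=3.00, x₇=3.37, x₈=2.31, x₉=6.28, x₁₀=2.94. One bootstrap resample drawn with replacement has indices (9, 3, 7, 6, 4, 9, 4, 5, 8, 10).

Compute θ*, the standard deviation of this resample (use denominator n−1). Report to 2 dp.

Resample values: 6.28, 5.15, 3.37, 3.00, 6.21, 6.28, 6.21, 6.18, 2.31, 2.94.
Mean = 4.7930; sum of squared deviations = 25.3280
s² = 25.3280 / 9 = 2.8142
s = √2.8142 = 1.68

θ* = 1.68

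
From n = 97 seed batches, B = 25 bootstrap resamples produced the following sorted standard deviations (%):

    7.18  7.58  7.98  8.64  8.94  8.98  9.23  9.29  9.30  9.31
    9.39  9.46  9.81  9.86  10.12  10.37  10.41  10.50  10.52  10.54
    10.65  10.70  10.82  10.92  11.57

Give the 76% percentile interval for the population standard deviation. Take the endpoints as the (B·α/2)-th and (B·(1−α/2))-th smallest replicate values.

α = 0.24; lower rank = 25 × 0.120 = 3; upper rank = 25 × 0.880 = 22.
The 3rd smallest replicate is 7.98; the 22nd is 10.70.

(7.98, 10.70)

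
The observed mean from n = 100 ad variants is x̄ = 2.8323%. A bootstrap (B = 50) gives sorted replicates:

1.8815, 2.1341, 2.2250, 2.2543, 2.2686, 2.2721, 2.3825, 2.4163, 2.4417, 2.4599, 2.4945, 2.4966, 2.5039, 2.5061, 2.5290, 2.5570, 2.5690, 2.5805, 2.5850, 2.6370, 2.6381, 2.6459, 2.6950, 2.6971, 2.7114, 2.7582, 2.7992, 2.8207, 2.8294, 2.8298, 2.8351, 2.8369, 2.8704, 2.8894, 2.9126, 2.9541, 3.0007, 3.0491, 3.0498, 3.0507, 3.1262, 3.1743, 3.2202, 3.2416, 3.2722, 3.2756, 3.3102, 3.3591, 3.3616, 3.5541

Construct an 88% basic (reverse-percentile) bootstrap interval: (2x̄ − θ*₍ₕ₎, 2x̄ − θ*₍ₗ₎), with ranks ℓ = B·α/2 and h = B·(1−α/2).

Percentile endpoints at ranks 3 and 47: θ*₍3₎ = 2.2250, θ*₍47₎ = 3.3102.
Basic interval reflects these around x̄:
  lower = 2 × 2.8323 − 3.3102 = 2.3544
  upper = 2 × 2.8323 − 2.2250 = 3.4396

(2.3544, 3.4396)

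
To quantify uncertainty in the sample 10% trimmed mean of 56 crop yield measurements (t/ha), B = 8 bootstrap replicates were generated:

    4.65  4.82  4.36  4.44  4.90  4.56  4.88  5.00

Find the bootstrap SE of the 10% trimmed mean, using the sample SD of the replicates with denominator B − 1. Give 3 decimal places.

Bootstrap SE is the standard deviation of the 8 replicate 10% trimmed means.
Mean of replicates: (4.65 + 4.82 + 4.36 + 4.44 + 4.90 + 4.56 + 4.88 + 5.00) / 8 = 37.6100 / 8 = 4.7012
Sum of squared deviations: (−0.0512)² + (+0.1188)² + (−0.3412)² + (−0.2612)² + (+0.1988)² + (−0.1413)² + (+0.1787)² + (+0.2988)² = 0.3821
Variance = 0.3821 / 7 = 0.0546
SE* = √0.0546

SE* = 0.234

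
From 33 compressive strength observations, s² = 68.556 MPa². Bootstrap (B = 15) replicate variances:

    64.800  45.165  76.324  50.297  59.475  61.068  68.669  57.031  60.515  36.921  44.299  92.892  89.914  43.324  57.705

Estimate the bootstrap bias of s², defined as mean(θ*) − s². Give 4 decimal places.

mean(θ*) = (64.800 + 45.165 + 76.324 + 50.297 + 59.475 + 61.068 + 68.669 + 57.031 + 60.515 + 36.921 + 44.299 + 92.892 + 89.914 + 43.324 + 57.705) / 15 = 60.55993
bias = 60.55993 − 68.556

bias = −7.9961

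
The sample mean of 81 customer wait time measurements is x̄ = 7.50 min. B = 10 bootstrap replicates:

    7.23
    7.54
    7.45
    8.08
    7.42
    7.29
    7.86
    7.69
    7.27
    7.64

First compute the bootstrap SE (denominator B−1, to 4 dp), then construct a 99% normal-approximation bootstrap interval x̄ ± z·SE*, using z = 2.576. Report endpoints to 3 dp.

(6.792, 8.208)

Mean of replicates = 7.5470; sum of squared deviations = 0.6800; SE* = √(0.6800/9) = 0.2749
Margin = 2.576 × 0.2749 = 0.7081
Interval: 7.50 ± 0.7081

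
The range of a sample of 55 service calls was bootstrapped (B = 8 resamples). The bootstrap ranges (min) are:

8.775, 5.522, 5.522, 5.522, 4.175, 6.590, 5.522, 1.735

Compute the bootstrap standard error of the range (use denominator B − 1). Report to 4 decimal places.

SE* = 1.9927

Bootstrap SE is the standard deviation of the 8 replicate ranges.
Mean of replicates: (8.775 + 5.522 + 5.522 + 5.522 + 4.175 + 6.590 + 5.522 + 1.735) / 8 = 43.36300 / 8 = 5.42037
Sum of squared deviations: (+3.35463)² + (+0.10163)² + (+0.10163)² + (+0.10163)² + (−1.24538)² + (+1.16962)² + (+0.10163)² + (−3.68537)² = 27.79579
Variance = 27.79579 / 7 = 3.97083
SE* = √3.97083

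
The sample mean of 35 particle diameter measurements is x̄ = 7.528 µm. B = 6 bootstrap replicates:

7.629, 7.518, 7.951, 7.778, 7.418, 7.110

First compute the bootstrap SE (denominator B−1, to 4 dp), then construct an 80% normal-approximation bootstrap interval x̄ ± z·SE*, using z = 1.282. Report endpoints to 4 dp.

Mean of replicates = 7.5673; sum of squared deviations = 0.4293; SE* = √(0.4293/5) = 0.2930
Margin = 1.282 × 0.2930 = 0.37563
Interval: 7.528 ± 0.37563

(7.1524, 7.9036)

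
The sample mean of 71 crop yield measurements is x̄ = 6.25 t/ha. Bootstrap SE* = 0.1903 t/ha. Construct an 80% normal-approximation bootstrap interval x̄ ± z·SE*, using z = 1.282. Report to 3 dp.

Margin = 1.282 × 0.1903 = 0.2440
Interval: 6.25 ± 0.2440

(6.006, 6.494)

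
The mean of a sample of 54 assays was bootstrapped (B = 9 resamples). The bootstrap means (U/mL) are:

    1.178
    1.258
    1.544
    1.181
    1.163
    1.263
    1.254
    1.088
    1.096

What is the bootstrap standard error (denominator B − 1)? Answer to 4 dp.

SE* = 0.1363

Bootstrap SE is the standard deviation of the 9 replicate means.
Mean of replicates: (1.178 + 1.258 + 1.544 + 1.181 + 1.163 + 1.263 + 1.254 + 1.088 + 1.096) / 9 = 11.02500 / 9 = 1.22500
Sum of squared deviations: (−0.04700)² + (+0.03300)² + (+0.31900)² + (−0.04400)² + (−0.06200)² + (+0.03800)² + (+0.02900)² + (−0.13700)² + (−0.12900)² = 0.14853
Variance = 0.14853 / 8 = 0.01857
SE* = √0.01857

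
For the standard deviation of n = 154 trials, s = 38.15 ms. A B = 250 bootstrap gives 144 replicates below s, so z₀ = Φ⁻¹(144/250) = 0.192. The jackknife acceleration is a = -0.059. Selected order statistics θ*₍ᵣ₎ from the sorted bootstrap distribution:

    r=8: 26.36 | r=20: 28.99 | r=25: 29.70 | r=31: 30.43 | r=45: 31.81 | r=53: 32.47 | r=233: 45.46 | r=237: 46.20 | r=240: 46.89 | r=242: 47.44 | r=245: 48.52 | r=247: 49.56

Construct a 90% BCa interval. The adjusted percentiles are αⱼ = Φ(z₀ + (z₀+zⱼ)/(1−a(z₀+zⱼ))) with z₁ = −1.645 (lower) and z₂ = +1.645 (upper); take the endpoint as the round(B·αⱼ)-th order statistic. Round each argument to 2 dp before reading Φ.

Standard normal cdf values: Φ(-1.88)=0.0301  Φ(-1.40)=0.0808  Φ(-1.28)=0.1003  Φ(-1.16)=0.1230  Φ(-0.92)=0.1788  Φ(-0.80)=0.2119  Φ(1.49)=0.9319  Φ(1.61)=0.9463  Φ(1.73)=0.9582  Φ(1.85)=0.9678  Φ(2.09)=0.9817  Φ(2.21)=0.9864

Lower: z₀ + z₁ = 0.192 + (-1.645) = -1.453; 1 − a(z₀+z₁) = 1 − (-0.059)(-1.453) = 0.9143; argument = 0.192 + (-1.453)/0.9143 = -1.3972 → -1.40.
α₁ = Φ(-1.40) = 0.0808; rank = round(250 × 0.0808) = 20; θ*₍20₎ = 28.99.
Upper: z₀ + z₂ = 1.837; 1 − a(z₀+z₂) = 1.1084; argument = 1.8494 → 1.85; α₂ = 0.9678; rank = 242; θ*₍242₎ = 47.44.

(28.99, 47.44)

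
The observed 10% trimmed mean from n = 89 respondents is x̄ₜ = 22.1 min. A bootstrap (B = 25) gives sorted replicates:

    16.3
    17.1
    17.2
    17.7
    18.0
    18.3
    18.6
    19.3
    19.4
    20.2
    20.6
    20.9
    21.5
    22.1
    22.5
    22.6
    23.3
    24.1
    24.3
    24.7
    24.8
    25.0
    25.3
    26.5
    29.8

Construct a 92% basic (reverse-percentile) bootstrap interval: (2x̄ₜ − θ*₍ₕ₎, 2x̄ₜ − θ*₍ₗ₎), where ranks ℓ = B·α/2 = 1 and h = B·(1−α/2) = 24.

Percentile endpoints at ranks 1 and 24: θ*₍1₎ = 16.3, θ*₍24₎ = 26.5.
Basic interval reflects these around x̄ₜ:
  lower = 2 × 22.1 − 26.5 = 17.7
  upper = 2 × 22.1 − 16.3 = 27.9

(17.7, 27.9)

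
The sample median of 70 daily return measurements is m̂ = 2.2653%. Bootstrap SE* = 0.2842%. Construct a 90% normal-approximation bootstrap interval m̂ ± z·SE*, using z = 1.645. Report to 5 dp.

Margin = 1.645 × 0.2842 = 0.467509
Interval: 2.2653 ± 0.467509

(1.79779, 2.73281)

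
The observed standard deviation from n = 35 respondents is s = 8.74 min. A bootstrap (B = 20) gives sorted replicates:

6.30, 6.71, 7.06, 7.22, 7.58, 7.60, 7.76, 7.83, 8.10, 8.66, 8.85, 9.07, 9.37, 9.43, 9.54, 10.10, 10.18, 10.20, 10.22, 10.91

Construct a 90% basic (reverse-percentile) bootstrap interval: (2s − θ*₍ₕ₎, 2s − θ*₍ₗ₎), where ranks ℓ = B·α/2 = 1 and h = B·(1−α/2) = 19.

Percentile endpoints at ranks 1 and 19: θ*₍1₎ = 6.30, θ*₍19₎ = 10.22.
Basic interval reflects these around s:
  lower = 2 × 8.74 − 10.22 = 7.26
  upper = 2 × 8.74 − 6.30 = 11.18

(7.26, 11.18)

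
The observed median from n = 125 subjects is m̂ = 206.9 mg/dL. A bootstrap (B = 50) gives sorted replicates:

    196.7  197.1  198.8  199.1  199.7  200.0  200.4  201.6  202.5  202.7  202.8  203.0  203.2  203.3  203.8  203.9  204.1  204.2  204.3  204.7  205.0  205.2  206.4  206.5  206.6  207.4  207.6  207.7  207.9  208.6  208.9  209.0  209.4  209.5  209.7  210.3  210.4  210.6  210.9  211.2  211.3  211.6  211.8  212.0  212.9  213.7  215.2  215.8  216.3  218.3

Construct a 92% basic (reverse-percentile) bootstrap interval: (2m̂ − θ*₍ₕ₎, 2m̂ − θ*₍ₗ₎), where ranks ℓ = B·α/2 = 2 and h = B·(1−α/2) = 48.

Percentile endpoints at ranks 2 and 48: θ*₍2₎ = 197.1, θ*₍48₎ = 215.8.
Basic interval reflects these around m̂:
  lower = 2 × 206.9 − 215.8 = 198.0
  upper = 2 × 206.9 − 197.1 = 216.7

(198.0, 216.7)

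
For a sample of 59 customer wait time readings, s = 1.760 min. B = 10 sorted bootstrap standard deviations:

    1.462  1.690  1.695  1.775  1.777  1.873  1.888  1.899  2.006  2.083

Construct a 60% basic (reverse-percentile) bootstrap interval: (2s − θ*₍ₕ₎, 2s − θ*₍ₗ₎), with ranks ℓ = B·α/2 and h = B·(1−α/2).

(1.621, 1.830)

Percentile endpoints at ranks 2 and 8: θ*₍2₎ = 1.690, θ*₍8₎ = 1.899.
Basic interval reflects these around s:
  lower = 2 × 1.760 − 1.899 = 1.621
  upper = 2 × 1.760 − 1.690 = 1.830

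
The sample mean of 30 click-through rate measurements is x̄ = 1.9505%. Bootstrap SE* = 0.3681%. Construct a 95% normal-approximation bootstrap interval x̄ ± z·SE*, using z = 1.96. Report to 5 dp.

(1.22902, 2.67198)

Margin = 1.96 × 0.3681 = 0.721476
Interval: 1.9505 ± 0.721476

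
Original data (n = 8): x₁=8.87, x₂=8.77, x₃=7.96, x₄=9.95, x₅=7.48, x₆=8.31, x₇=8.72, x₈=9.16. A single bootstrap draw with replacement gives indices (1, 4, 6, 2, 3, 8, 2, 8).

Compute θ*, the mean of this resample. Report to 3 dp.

Resample values: 8.87, 9.95, 8.31, 8.77, 7.96, 9.16, 8.77, 9.16.
Mean = (8.87 + 9.95 + 8.31 + 8.77 + 7.96 + 9.16 + 8.77 + 9.16) / 8 = 70.950 / 8 = 8.869

θ* = 8.869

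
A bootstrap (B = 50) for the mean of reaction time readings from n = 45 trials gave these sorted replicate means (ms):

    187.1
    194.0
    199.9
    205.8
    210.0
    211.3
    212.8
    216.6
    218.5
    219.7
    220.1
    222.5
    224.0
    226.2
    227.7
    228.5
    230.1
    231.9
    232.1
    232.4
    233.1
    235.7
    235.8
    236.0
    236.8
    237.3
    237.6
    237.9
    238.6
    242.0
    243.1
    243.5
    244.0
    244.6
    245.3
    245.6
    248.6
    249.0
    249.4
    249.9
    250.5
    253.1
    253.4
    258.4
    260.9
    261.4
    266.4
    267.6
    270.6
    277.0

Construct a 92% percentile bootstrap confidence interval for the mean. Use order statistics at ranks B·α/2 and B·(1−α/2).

α = 0.08; lower rank = 50 × 0.040 = 2; upper rank = 50 × 0.960 = 48.
The 2nd smallest replicate is 194.0; the 48th is 267.6.

(194.0, 267.6)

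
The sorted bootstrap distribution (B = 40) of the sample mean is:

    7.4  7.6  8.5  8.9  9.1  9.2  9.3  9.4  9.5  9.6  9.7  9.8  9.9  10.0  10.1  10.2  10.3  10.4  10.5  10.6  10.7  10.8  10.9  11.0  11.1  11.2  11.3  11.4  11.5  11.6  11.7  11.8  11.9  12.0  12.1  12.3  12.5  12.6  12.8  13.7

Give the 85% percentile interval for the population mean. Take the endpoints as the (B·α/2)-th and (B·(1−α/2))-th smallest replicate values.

(8.5, 12.5)

α = 0.15; lower rank = 40 × 0.075 = 3; upper rank = 40 × 0.925 = 37.
The 3rd smallest replicate is 8.5; the 37th is 12.5.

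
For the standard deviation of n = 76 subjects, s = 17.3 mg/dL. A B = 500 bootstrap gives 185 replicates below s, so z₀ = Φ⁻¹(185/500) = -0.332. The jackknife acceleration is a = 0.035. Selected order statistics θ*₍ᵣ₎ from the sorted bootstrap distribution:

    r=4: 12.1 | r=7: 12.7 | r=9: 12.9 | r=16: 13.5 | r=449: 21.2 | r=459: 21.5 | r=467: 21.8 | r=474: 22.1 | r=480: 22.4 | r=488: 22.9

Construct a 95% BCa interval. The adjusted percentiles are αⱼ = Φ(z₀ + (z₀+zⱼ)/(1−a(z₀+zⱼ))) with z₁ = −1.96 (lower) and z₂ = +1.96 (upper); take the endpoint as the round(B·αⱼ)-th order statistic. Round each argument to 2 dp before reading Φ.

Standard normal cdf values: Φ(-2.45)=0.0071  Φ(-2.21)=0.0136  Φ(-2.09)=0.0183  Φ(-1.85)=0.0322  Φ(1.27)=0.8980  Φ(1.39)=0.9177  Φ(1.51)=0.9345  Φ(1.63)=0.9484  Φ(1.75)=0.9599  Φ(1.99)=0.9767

Lower: z₀ + z₁ = -0.332 + (-1.960) = -2.292; 1 − a(z₀+z₁) = 1 − (0.035)(-2.292) = 1.0802; argument = -0.332 + (-2.292)/1.0802 = -2.4538 → -2.45.
α₁ = Φ(-2.45) = 0.0071; rank = round(500 × 0.0071) = 4; θ*₍4₎ = 12.1.
Upper: z₀ + z₂ = 1.628; 1 − a(z₀+z₂) = 0.9430; argument = 1.3944 → 1.39; α₂ = 0.9177; rank = 459; θ*₍459₎ = 21.5.

(12.1, 21.5)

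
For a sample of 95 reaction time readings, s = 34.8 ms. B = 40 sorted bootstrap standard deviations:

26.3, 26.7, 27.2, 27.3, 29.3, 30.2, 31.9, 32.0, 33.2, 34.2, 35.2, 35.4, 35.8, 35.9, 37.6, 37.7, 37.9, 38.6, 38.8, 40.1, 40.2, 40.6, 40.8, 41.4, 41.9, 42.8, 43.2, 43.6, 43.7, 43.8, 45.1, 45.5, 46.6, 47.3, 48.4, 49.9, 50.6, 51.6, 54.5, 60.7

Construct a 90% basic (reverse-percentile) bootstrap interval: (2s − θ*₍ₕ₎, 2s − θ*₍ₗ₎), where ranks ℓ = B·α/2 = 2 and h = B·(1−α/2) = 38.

(18.0, 42.9)

Percentile endpoints at ranks 2 and 38: θ*₍2₎ = 26.7, θ*₍38₎ = 51.6.
Basic interval reflects these around s:
  lower = 2 × 34.8 − 51.6 = 18.0
  upper = 2 × 34.8 − 26.7 = 42.9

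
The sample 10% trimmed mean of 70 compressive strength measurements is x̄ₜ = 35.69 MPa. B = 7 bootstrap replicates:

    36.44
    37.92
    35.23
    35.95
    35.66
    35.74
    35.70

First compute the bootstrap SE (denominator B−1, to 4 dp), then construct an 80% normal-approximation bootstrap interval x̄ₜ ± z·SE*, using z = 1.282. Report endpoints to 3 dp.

(34.557, 36.823)

Mean of replicates = 36.0914; sum of squared deviations = 4.6901; SE* = √(4.6901/6) = 0.8841
Margin = 1.282 × 0.8841 = 1.1334
Interval: 35.69 ± 1.1334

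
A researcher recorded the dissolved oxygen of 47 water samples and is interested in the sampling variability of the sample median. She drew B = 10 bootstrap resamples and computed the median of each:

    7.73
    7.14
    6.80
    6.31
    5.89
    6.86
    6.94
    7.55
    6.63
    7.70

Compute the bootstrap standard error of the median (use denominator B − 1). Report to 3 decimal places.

SE* = 0.599

Bootstrap SE is the standard deviation of the 10 replicate medians.
Mean of replicates: (7.73 + 7.14 + 6.80 + 6.31 + 5.89 + 6.86 + 6.94 + 7.55 + 6.63 + 7.70) / 10 = 69.5500 / 10 = 6.9550
Sum of squared deviations: (+0.7750)² + (+0.1850)² + (−0.1550)² + (−0.6450)² + (−1.0650)² + (−0.0950)² + (−0.0150)² + (+0.5950)² + (−0.3250)² + (+0.7450)² = 3.2331
Variance = 3.2331 / 9 = 0.3592
SE* = √0.3592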